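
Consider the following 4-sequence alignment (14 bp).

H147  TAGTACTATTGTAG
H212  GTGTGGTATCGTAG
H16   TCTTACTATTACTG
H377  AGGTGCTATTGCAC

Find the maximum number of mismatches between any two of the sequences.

9

Pairwise Hamming distances:
  H147 vs H212: 5
  H147 vs H16: 5
  H147 vs H377: 5
  H212 vs H16: 9
  H212 vs H377: 6
  H16 vs H377: 7
The largest is 9, between H212 and H16.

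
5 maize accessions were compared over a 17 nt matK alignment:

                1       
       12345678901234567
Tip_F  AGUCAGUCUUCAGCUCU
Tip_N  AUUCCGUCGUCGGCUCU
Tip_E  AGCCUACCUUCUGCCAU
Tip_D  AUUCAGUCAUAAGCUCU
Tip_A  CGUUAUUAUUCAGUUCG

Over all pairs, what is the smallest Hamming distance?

Pairwise Hamming distances:
  Tip_F vs Tip_N: 4
  Tip_F vs Tip_E: 7
  Tip_F vs Tip_D: 3
  Tip_F vs Tip_A: 6
  Tip_N vs Tip_E: 9
  Tip_N vs Tip_D: 4
  Tip_N vs Tip_A: 10
  Tip_E vs Tip_D: 10
  Tip_E vs Tip_A: 12
  Tip_D vs Tip_A: 9
The smallest is 3, between Tip_F and Tip_D.

3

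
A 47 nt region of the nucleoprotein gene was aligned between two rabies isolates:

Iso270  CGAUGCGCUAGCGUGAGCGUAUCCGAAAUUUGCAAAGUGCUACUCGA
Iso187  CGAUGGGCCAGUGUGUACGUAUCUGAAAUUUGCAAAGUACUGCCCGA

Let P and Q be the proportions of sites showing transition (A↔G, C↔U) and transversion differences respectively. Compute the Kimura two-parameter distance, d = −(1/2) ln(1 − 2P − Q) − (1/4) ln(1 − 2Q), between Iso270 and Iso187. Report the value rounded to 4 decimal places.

The sequences differ at positions 6 (C/G, transversion), 9 (U/C, transition), 12 (C/U, transition), 16 (A/U, transversion), 17 (G/A, transition), 24 (C/U, transition), 39 (G/A, transition), 42 (A/G, transition), 44 (U/C, transition).
Of the 9 differences, 7 transitions and 2 transversions over 47 sites: P = 7/47 = 0.148936, Q = 2/47 = 0.042553.
d = −0.5·ln(0.659575) − 0.25·ln(0.914894) = −0.5·(-0.416160) − 0.25·(-0.088947) = 0.2303.

0.2303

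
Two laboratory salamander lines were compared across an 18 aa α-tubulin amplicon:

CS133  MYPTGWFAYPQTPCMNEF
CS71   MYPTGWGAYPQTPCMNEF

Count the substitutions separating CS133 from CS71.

The sequences differ at position 7 (F/G).
That gives 1 mismatch out of 18 aligned sites, so the Hamming distance is 1.

1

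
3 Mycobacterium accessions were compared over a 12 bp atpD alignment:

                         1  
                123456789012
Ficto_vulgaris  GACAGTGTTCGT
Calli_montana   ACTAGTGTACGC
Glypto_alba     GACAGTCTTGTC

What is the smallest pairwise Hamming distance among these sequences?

Pairwise Hamming distances:
  Ficto_vulgaris vs Calli_montana: 5
  Ficto_vulgaris vs Glypto_alba: 4
  Calli_montana vs Glypto_alba: 7
The smallest is 4, between Ficto_vulgaris and Glypto_alba.

4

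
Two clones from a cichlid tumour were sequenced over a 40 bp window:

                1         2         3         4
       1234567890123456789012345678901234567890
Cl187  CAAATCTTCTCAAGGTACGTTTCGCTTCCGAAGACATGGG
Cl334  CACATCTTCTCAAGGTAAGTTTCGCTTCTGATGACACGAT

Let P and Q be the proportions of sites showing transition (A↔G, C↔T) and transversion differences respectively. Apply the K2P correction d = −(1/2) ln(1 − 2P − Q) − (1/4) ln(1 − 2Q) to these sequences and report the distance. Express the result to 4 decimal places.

The sequences differ at positions 3 (A/C, transversion), 18 (C/A, transversion), 29 (C/T, transition), 32 (A/T, transversion), 37 (T/C, transition), 39 (G/A, transition), 40 (G/T, transversion).
Of the 7 differences, 3 transitions and 4 transversions over 40 sites: P = 3/40 = 0.075000, Q = 4/40 = 0.100000.
d = −0.5·ln(0.750000) − 0.25·ln(0.800000) = −0.5·(-0.287682) − 0.25·(-0.223144) = 0.1996.

0.1996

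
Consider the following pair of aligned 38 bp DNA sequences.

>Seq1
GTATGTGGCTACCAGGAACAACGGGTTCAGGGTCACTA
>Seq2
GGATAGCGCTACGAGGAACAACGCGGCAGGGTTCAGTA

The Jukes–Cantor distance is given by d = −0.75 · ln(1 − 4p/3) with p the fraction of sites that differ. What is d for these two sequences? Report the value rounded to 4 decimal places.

Mismatches occur at site 2 (T/G), site 5 (G/A), site 6 (T/G), site 7 (G/C), site 13 (C/G), site 24 (G/C), site 26 (T/G), site 27 (T/C), site 28 (C/A), site 29 (A/G), site 32 (G/T), site 36 (C/G).
p = 12/38 = 0.315789.
d = −0.75 · ln(1 − (4/3)·0.315789) = −0.75 · ln(0.578948) = −0.75 · (-0.546543) = 0.4099.

0.4099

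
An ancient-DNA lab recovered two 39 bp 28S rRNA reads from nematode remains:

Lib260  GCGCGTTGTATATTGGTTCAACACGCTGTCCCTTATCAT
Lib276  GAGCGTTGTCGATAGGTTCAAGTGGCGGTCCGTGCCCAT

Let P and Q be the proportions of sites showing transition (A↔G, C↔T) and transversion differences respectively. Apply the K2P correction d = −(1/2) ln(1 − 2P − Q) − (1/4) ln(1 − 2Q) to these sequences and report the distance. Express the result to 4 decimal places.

0.4103

Mismatches occur at site 2 (C↔A, transversion), site 10 (A↔C, transversion), site 11 (T↔G, transversion), site 14 (T↔A, transversion), site 22 (C↔G, transversion), site 23 (A↔T, transversion), site 24 (C↔G, transversion), site 27 (T↔G, transversion), site 32 (C↔G, transversion), site 34 (T↔G, transversion), site 35 (A↔C, transversion), site 36 (T↔C, transition).
Of the 12 differences, 1 transition and 11 transversions over 39 sites: P = 1/39 = 0.025641, Q = 11/39 = 0.282051.
d = −0.5·ln(0.666667) − 0.25·ln(0.435898) = −0.5·(-0.405465) − 0.25·(-0.830347) = 0.4103.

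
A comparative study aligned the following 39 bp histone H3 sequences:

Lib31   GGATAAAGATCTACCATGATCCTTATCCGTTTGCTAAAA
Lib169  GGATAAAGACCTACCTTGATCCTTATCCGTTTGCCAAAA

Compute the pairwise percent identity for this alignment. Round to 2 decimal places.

Mismatches occur at site 10 (T↔C), site 16 (A↔T), site 35 (T↔C).
36 of the 39 sites match, so the percent identity is 36/39 × 100 = 92.31%.

92.31%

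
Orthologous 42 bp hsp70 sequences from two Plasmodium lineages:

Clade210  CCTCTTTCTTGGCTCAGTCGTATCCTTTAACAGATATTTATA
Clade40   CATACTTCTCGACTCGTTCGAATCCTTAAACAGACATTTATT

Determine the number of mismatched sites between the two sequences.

11

Differing sites — 2:C/A; 4:C/A; 5:T/C; 10:T/C; 12:G/A; 16:A/G; 17:G/T; 21:T/A; 28:T/A; 35:T/C; 42:A/T.
That gives 11 mismatches out of 42 aligned sites, so the Hamming distance is 11.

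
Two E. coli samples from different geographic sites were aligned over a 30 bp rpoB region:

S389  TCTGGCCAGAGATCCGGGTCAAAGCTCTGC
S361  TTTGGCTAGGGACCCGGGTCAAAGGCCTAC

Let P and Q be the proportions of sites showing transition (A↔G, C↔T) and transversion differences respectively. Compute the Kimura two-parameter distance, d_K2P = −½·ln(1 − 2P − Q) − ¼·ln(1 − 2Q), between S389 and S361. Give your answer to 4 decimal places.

Differing sites — 2:C/T (Ti); 7:C/T (Ti); 10:A/G (Ti); 13:T/C (Ti); 25:C/G (Tv); 26:T/C (Ti); 29:G/A (Ti).
Of the 7 differences, 6 transitions and 1 transversion over 30 sites: P = 6/30 = 0.200000, Q = 1/30 = 0.033333.
d = −0.5·ln(0.566667) − 0.25·ln(0.933334) = −0.5·(-0.567983) − 0.25·(-0.068992) = 0.3012.

0.3012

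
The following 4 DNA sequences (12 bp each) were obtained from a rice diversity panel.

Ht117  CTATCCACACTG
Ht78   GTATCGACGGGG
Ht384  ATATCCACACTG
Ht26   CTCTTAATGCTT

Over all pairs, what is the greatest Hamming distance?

8

Pairwise Hamming distances:
  Ht117 vs Ht78: 5
  Ht117 vs Ht384: 1
  Ht117 vs Ht26: 6
  Ht78 vs Ht384: 5
  Ht78 vs Ht26: 8
  Ht384 vs Ht26: 7
The largest is 8, between Ht78 and Ht26.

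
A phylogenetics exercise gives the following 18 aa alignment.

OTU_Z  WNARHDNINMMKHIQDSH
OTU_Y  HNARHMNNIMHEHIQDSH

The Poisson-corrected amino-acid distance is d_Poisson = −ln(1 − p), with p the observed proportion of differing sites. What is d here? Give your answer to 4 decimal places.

Differing sites — 1:W/H; 6:D/M; 8:I/N; 9:N/I; 11:M/H; 12:K/E.
p = 6/18 = 0.333333.
d = −ln(1 − 0.333333) = −ln(0.666667) = 0.4055.

0.4055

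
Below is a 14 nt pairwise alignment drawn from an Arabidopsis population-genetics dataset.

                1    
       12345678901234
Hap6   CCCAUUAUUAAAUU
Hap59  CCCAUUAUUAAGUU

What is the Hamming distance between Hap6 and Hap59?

1

Differing sites — 12:A/G.
That gives 1 mismatch out of 14 aligned sites, so the Hamming distance is 1.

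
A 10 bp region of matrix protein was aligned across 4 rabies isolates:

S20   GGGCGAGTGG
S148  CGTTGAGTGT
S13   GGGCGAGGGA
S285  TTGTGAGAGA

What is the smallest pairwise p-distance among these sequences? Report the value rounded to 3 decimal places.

Pairwise Hamming distances:
  S20 vs S148: 4
  S20 vs S13: 2
  S20 vs S285: 5
  S148 vs S13: 5
  S148 vs S285: 5
  S13 vs S285: 4
The smallest is 2 mismatches, between S20 and S13; p = 2/10 = 0.200.

0.200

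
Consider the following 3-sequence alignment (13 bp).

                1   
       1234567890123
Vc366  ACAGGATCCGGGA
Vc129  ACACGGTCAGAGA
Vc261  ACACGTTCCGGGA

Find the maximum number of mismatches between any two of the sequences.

Pairwise Hamming distances:
  Vc366 vs Vc129: 4
  Vc366 vs Vc261: 2
  Vc129 vs Vc261: 3
The largest is 4, between Vc366 and Vc129.

4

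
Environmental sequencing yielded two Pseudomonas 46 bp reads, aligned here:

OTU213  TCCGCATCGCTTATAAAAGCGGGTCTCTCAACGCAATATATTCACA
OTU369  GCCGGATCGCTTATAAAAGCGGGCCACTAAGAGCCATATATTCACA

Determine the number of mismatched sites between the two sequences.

8

Differing sites — 1:T/G; 5:C/G; 24:T/C; 26:T/A; 29:C/A; 31:A/G; 32:C/A; 35:A/C.
That gives 8 mismatches out of 46 aligned sites, so the Hamming distance is 8.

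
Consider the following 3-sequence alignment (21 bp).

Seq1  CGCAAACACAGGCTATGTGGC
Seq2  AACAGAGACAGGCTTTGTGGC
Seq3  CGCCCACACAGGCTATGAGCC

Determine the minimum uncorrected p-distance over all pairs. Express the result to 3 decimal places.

Pairwise Hamming distances:
  Seq1 vs Seq2: 5
  Seq1 vs Seq3: 4
  Seq2 vs Seq3: 8
The smallest is 4 mismatches, between Seq1 and Seq3; p = 4/21 = 0.190.

0.190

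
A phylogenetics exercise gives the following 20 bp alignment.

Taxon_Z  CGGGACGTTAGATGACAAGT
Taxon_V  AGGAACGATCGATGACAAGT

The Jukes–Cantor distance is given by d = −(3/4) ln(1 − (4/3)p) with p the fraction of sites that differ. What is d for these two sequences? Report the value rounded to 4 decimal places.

0.2326

Mismatches occur at site 1 (C/A), site 4 (G/A), site 8 (T/A), site 10 (A/C).
p = 4/20 = 0.200000.
d = −0.75 · ln(1 − (4/3)·0.200000) = −0.75 · ln(0.733333) = −0.75 · (-0.310155) = 0.2326.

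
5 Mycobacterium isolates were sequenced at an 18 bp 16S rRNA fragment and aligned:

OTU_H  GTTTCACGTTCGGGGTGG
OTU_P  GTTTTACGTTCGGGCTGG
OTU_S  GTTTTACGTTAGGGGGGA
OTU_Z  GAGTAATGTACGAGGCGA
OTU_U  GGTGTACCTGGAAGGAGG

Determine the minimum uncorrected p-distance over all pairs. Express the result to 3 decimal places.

0.111

Pairwise Hamming distances:
  OTU_H vs OTU_P: 2
  OTU_H vs OTU_S: 4
  OTU_H vs OTU_Z: 8
  OTU_H vs OTU_U: 9
  OTU_P vs OTU_S: 4
  OTU_P vs OTU_Z: 9
  OTU_P vs OTU_U: 9
  OTU_S vs OTU_Z: 8
  OTU_S vs OTU_U: 9
  OTU_Z vs OTU_U: 11
The smallest is 2 mismatches, between OTU_H and OTU_P; p = 2/18 = 0.111.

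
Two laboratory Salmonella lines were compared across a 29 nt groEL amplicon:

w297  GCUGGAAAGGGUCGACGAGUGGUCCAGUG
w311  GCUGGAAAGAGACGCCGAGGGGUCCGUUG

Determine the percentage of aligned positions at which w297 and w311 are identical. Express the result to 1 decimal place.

79.3%

Differing sites — 10:G/A; 12:U/A; 15:A/C; 20:U/G; 26:A/G; 27:G/U.
23 of the 29 sites match, so the percent identity is 23/29 × 100 = 79.3%.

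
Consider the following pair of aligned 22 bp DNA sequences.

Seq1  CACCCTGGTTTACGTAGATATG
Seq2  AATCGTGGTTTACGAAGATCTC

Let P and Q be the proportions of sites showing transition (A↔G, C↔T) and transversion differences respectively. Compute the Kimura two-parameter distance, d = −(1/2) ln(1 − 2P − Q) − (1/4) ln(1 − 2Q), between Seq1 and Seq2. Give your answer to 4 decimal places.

Differing sites — 1:C/A (Tv); 3:C/T (Ti); 5:C/G (Tv); 15:T/A (Tv); 20:A/C (Tv); 22:G/C (Tv).
Of the 6 differences, 1 transition and 5 transversions over 22 sites: P = 1/22 = 0.045455, Q = 5/22 = 0.227273.
d = −0.5·ln(0.681817) − 0.25·ln(0.545454) = −0.5·(-0.382994) − 0.25·(-0.606137) = 0.3430.

0.3430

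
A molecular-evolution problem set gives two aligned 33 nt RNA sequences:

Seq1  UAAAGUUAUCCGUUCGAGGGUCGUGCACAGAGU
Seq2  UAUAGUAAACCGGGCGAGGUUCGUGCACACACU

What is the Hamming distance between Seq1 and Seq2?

Mismatches occur at site 3 (A↔U), site 7 (U↔A), site 9 (U↔A), site 13 (U↔G), site 14 (U↔G), site 20 (G↔U), site 30 (G↔C), site 32 (G↔C).
That gives 8 mismatches out of 33 aligned sites, so the Hamming distance is 8.

8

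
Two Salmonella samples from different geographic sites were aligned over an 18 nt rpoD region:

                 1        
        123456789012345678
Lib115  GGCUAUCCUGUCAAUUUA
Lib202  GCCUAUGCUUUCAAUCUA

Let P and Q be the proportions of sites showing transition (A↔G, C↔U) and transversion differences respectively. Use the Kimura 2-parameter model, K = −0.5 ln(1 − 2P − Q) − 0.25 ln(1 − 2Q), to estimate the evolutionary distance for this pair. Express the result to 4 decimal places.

0.2641

Mismatches occur at site 2 (G↔C, transversion), site 7 (C↔G, transversion), site 10 (G↔U, transversion), site 16 (U↔C, transition).
Of the 4 differences, 1 transition and 3 transversions over 18 sites: P = 1/18 = 0.055556, Q = 3/18 = 0.166667.
d = −0.5·ln(0.722221) − 0.25·ln(0.666666) = −0.5·(-0.325424) − 0.25·(-0.405466) = 0.2641.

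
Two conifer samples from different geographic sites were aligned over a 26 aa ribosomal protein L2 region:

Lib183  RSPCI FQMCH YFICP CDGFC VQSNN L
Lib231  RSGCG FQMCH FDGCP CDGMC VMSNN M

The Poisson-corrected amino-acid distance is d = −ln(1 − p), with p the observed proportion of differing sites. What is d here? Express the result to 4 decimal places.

Differing sites — 3:P/G; 5:I/G; 11:Y/F; 12:F/D; 13:I/G; 19:F/M; 22:Q/M; 26:L/M.
p = 8/26 = 0.307692.
d = −ln(1 − 0.307692) = −ln(0.692308) = 0.3677.

0.3677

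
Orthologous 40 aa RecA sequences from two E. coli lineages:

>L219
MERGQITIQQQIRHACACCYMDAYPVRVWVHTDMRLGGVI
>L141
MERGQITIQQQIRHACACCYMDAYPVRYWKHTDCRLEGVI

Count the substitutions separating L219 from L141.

Mismatches occur at site 28 (V→Y), site 30 (V→K), site 34 (M→C), site 37 (G→E).
That gives 4 mismatches out of 40 aligned sites, so the Hamming distance is 4.

4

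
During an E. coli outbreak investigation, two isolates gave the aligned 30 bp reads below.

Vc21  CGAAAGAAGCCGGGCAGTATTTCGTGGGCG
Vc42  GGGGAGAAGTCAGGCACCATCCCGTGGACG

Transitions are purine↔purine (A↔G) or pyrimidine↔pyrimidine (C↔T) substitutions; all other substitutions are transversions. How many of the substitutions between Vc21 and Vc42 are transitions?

8

The sequences differ at positions 1 (C/G, transversion), 3 (A/G, transition), 4 (A/G, transition), 10 (C/T, transition), 12 (G/A, transition), 17 (G/C, transversion), 18 (T/C, transition), 21 (T/C, transition), 22 (T/C, transition), 28 (G/A, transition).
Of the 10 differences, 8 transitions and 2 transversions, so the answer is 8.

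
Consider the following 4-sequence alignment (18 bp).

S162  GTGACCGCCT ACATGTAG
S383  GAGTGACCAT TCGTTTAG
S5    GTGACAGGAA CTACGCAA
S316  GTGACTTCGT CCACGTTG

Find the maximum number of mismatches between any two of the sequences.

13

Pairwise Hamming distances:
  S162 vs S383: 9
  S162 vs S5: 9
  S162 vs S316: 6
  S383 vs S5: 13
  S383 vs S316: 11
  S5 vs S316: 9
The largest is 13, between S383 and S5.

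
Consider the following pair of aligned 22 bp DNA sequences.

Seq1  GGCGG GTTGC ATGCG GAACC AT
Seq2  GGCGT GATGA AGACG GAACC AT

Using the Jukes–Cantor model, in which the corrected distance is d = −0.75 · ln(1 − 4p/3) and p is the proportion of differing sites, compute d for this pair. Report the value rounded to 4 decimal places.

0.2708

The sequences differ at positions 5 (G/T), 7 (T/A), 10 (C/A), 12 (T/G), 13 (G/A).
p = 5/22 = 0.227273.
d = −0.75 · ln(1 − (4/3)·0.227273) = −0.75 · ln(0.696969) = −0.75 · (-0.361014) = 0.2708.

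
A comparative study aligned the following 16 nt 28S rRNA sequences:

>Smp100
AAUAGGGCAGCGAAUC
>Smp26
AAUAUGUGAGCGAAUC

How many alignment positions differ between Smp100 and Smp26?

3

The sequences differ at positions 5 (G/U), 7 (G/U), 8 (C/G).
That gives 3 mismatches out of 16 aligned sites, so the Hamming distance is 3.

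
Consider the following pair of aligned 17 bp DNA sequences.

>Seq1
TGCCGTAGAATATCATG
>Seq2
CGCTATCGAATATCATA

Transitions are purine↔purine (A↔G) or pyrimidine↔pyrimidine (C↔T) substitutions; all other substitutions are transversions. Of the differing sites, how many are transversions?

1

Mismatches occur at site 1 (T/C, transition), site 4 (C/T, transition), site 5 (G/A, transition), site 7 (A/C, transversion), site 17 (G/A, transition).
Of the 5 differences, 4 transitions and 1 transversion, so the answer is 1.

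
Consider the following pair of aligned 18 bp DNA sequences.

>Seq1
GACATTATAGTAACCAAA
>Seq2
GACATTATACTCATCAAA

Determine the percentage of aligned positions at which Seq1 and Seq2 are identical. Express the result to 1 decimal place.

83.3%

Mismatches occur at site 10 (G↔C), site 12 (A↔C), site 14 (C↔T).
15 of the 18 sites match, so the percent identity is 15/18 × 100 = 83.3%.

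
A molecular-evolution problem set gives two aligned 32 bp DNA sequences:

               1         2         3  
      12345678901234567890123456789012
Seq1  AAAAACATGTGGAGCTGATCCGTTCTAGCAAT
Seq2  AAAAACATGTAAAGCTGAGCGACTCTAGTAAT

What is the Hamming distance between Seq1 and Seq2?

The sequences differ at positions 11 (G/A), 12 (G/A), 19 (T/G), 21 (C/G), 22 (G/A), 23 (T/C), 29 (C/T).
That gives 7 mismatches out of 32 aligned sites, so the Hamming distance is 7.

7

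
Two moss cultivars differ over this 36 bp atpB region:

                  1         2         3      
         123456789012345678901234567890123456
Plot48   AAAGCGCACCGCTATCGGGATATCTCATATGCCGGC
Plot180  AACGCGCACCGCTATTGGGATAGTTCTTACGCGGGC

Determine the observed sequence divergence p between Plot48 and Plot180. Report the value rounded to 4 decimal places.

0.1944

Mismatches occur at site 3 (A→C), site 16 (C→T), site 23 (T→G), site 24 (C→T), site 27 (A→T), site 30 (T→C), site 33 (C→G).
There are 7 differences over 36 sites, so p = 7/36 = 0.1944.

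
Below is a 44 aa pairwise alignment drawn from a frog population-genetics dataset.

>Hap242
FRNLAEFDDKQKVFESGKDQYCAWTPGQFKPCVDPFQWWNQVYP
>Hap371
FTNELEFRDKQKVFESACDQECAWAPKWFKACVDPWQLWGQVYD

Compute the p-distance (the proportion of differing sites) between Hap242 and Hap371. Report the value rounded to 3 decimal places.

0.341

Differing sites — 2:R/T; 4:L/E; 5:A/L; 8:D/R; 17:G/A; 18:K/C; 21:Y/E; 25:T/A; 27:G/K; 28:Q/W; 31:P/A; 36:F/W; 38:W/L; 40:N/G; 44:P/D.
There are 15 differences over 44 sites, so p = 15/44 = 0.341.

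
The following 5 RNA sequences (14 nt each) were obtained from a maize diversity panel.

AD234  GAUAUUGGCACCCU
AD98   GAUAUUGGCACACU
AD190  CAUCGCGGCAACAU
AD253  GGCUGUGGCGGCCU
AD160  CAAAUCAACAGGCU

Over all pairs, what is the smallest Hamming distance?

1

Pairwise Hamming distances:
  AD234 vs AD98: 1
  AD234 vs AD190: 6
  AD234 vs AD253: 6
  AD234 vs AD160: 7
  AD98 vs AD190: 7
  AD98 vs AD253: 7
  AD98 vs AD160: 7
  AD190 vs AD253: 8
  AD190 vs AD160: 8
  AD253 vs AD160: 10
The smallest is 1, between AD234 and AD98.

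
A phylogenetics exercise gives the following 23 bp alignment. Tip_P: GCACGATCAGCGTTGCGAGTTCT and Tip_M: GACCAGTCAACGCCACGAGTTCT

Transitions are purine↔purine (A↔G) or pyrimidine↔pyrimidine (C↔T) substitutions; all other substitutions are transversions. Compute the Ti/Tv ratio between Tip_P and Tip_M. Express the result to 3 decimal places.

Mismatches occur at site 2 (C↔A, transversion), site 3 (A↔C, transversion), site 5 (G↔A, transition), site 6 (A↔G, transition), site 10 (G↔A, transition), site 13 (T↔C, transition), site 14 (T↔C, transition), site 15 (G↔A, transition).
Of the 8 differences, 6 transitions and 2 transversions, so Ti/Tv = 6/2 = 3.000.

3.000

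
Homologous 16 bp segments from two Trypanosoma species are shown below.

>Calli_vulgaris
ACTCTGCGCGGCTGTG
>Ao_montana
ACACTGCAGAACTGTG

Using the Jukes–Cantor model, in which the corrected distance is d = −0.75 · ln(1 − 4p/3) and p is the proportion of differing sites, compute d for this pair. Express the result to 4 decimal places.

The sequences differ at positions 3 (T/A), 8 (G/A), 9 (C/G), 10 (G/A), 11 (G/A).
p = 5/16 = 0.312500.
d = −0.75 · ln(1 − (4/3)·0.312500) = −0.75 · ln(0.583333) = −0.75 · (-0.538997) = 0.4042.

0.4042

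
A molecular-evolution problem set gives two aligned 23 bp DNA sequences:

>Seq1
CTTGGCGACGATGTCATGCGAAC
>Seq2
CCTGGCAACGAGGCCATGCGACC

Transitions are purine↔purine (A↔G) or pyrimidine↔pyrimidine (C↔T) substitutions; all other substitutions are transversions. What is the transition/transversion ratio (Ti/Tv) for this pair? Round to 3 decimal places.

Differing sites — 2:T/C (Ti); 7:G/A (Ti); 12:T/G (Tv); 14:T/C (Ti); 22:A/C (Tv).
Of the 5 differences, 3 transitions and 2 transversions, so Ti/Tv = 3/2 = 1.500.

1.500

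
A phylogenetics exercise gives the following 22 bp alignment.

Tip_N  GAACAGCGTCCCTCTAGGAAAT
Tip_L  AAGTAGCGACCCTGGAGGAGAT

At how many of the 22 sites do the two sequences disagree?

7

Mismatches occur at site 1 (G/A), site 3 (A/G), site 4 (C/T), site 9 (T/A), site 14 (C/G), site 15 (T/G), site 20 (A/G).
That gives 7 mismatches out of 22 aligned sites, so the Hamming distance is 7.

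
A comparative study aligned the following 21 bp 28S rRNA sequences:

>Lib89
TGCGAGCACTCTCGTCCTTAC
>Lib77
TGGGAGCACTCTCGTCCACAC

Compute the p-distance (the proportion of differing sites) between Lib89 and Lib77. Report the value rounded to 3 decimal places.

The sequences differ at positions 3 (C/G), 18 (T/A), 19 (T/C).
There are 3 differences over 21 sites, so p = 3/21 = 0.143.

0.143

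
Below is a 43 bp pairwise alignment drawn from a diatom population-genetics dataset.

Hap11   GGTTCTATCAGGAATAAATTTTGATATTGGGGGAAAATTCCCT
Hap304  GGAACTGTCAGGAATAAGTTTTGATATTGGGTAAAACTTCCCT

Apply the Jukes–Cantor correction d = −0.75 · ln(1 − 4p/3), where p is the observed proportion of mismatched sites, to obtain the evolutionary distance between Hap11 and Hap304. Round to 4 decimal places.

0.1835

Mismatches occur at site 3 (T→A), site 4 (T→A), site 7 (A→G), site 18 (A→G), site 32 (G→T), site 33 (G→A), site 37 (A→C).
p = 7/43 = 0.162791.
d = −0.75 · ln(1 − (4/3)·0.162791) = −0.75 · ln(0.782945) = −0.75 · (-0.244693) = 0.1835.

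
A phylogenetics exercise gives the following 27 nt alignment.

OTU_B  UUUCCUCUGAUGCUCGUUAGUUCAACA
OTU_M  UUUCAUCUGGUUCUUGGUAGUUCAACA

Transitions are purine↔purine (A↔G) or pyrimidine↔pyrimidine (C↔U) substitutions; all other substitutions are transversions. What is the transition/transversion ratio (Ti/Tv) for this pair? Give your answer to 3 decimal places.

Mismatches occur at site 5 (C→A, transversion), site 10 (A→G, transition), site 12 (G→U, transversion), site 15 (C→U, transition), site 17 (U→G, transversion).
Of the 5 differences, 2 transitions and 3 transversions, so Ti/Tv = 2/3 = 0.667.

0.667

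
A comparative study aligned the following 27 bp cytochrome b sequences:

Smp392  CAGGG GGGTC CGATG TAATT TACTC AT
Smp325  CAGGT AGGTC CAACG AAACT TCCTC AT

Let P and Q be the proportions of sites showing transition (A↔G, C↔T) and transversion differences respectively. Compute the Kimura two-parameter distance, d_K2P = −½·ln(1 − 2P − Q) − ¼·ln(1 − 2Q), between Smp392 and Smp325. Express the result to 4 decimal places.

Differing sites — 5:G/T (Tv); 6:G/A (Ti); 12:G/A (Ti); 14:T/C (Ti); 16:T/A (Tv); 19:T/C (Ti); 22:A/C (Tv).
Of the 7 differences, 4 transitions and 3 transversions over 27 sites: P = 4/27 = 0.148148, Q = 3/27 = 0.111111.
d = −0.5·ln(0.592593) − 0.25·ln(0.777778) = −0.5·(-0.523247) − 0.25·(-0.251314) = 0.3245.

0.3245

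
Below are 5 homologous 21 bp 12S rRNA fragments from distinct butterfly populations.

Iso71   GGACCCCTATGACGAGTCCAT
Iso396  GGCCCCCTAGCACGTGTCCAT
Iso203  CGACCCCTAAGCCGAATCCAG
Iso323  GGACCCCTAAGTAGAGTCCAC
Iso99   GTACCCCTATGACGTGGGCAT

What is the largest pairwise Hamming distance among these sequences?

Pairwise Hamming distances:
  Iso71 vs Iso396: 4
  Iso71 vs Iso203: 5
  Iso71 vs Iso323: 4
  Iso71 vs Iso99: 4
  Iso396 vs Iso203: 8
  Iso396 vs Iso323: 7
  Iso396 vs Iso99: 6
  Iso203 vs Iso323: 5
  Iso203 vs Iso99: 9
  Iso323 vs Iso99: 8
The largest is 9, between Iso203 and Iso99.

9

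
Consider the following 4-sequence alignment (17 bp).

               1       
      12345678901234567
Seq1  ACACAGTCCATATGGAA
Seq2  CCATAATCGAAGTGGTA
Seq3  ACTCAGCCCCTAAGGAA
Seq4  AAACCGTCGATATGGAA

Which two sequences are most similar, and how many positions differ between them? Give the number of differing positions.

3

Pairwise Hamming distances:
  Seq1 vs Seq2: 7
  Seq1 vs Seq3: 4
  Seq1 vs Seq4: 3
  Seq2 vs Seq3: 11
  Seq2 vs Seq4: 8
  Seq3 vs Seq4: 7
The smallest is 3, between Seq1 and Seq4.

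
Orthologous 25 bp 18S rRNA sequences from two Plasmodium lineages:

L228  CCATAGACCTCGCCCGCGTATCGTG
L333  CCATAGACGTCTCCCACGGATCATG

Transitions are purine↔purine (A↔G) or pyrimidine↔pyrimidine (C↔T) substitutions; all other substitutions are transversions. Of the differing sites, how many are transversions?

The sequences differ at positions 9 (C/G, transversion), 12 (G/T, transversion), 16 (G/A, transition), 19 (T/G, transversion), 23 (G/A, transition).
Of the 5 differences, 2 transitions and 3 transversions, so the answer is 3.

3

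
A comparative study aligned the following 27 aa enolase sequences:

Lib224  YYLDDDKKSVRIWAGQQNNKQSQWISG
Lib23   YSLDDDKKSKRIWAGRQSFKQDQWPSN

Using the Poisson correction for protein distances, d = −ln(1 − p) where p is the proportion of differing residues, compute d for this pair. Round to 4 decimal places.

0.3514

The sequences differ at positions 2 (Y/S), 10 (V/K), 16 (Q/R), 18 (N/S), 19 (N/F), 22 (S/D), 25 (I/P), 27 (G/N).
p = 8/27 = 0.296296.
d = −ln(1 − 0.296296) = −ln(0.703704) = 0.3514.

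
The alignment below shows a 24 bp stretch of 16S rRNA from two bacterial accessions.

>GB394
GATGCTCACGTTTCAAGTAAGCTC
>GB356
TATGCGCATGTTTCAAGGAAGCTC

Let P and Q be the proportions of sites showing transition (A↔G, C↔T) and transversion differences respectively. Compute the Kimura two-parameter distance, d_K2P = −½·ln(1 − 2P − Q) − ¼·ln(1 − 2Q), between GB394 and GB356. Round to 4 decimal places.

Differing sites — 1:G/T (Tv); 6:T/G (Tv); 9:C/T (Ti); 18:T/G (Tv).
Of the 4 differences, 1 transition and 3 transversions over 24 sites: P = 1/24 = 0.041667, Q = 3/24 = 0.125000.
d = −0.5·ln(0.791666) − 0.25·ln(0.750000) = −0.5·(-0.233616) − 0.25·(-0.287682) = 0.1887.

0.1887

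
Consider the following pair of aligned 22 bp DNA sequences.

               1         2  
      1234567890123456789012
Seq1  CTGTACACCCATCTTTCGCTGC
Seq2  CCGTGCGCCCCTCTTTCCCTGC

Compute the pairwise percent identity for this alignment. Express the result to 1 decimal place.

The sequences differ at positions 2 (T/C), 5 (A/G), 7 (A/G), 11 (A/C), 18 (G/C).
17 of the 22 sites match, so the percent identity is 17/22 × 100 = 77.3%.

77.3%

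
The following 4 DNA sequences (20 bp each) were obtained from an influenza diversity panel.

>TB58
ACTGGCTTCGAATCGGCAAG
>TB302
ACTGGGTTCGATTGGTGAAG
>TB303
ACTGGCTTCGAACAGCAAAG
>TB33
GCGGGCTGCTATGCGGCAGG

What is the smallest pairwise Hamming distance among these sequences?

Pairwise Hamming distances:
  TB58 vs TB302: 5
  TB58 vs TB303: 4
  TB58 vs TB33: 7
  TB302 vs TB303: 6
  TB302 vs TB33: 10
  TB303 vs TB33: 10
The smallest is 4, between TB58 and TB303.

4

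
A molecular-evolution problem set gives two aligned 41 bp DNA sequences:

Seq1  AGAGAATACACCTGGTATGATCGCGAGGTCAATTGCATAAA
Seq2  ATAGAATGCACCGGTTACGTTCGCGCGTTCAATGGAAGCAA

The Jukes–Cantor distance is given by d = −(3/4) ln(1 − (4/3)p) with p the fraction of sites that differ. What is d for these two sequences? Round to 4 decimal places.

Differing sites — 2:G/T; 8:A/G; 13:T/G; 15:G/T; 18:T/C; 20:A/T; 26:A/C; 28:G/T; 34:T/G; 36:C/A; 38:T/G; 39:A/C.
p = 12/41 = 0.292683.
d = −0.75 · ln(1 − (4/3)·0.292683) = −0.75 · ln(0.609756) = −0.75 · (-0.494696) = 0.3710.

0.3710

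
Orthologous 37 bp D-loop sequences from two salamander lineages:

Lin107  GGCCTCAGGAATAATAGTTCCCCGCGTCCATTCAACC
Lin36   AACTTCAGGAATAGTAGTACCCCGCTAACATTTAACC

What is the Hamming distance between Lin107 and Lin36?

Mismatches occur at site 1 (G↔A), site 2 (G↔A), site 4 (C↔T), site 14 (A↔G), site 19 (T↔A), site 26 (G↔T), site 27 (T↔A), site 28 (C↔A), site 33 (C↔T).
That gives 9 mismatches out of 37 aligned sites, so the Hamming distance is 9.

9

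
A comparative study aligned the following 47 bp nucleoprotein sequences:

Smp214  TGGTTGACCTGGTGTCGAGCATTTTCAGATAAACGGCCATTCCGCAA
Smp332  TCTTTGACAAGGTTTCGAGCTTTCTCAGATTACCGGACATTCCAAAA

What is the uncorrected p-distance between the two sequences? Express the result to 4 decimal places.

0.2553

The sequences differ at positions 2 (G/C), 3 (G/T), 9 (C/A), 10 (T/A), 14 (G/T), 21 (A/T), 24 (T/C), 31 (A/T), 33 (A/C), 37 (C/A), 44 (G/A), 45 (C/A).
There are 12 differences over 47 sites, so p = 12/47 = 0.2553.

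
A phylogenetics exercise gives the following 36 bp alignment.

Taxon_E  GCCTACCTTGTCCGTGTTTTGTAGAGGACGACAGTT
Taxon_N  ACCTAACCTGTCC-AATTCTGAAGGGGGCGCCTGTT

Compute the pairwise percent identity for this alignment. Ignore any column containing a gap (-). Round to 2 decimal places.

Excluding the 1 gap column leaves 35 comparable sites.
Differing sites — 1:G/A; 6:C/A; 8:T/C; 15:T/A; 16:G/A; 19:T/C; 22:T/A; 25:A/G; 28:A/G; 31:A/C; 33:A/T.
24 of the 35 comparable sites match, so the percent identity is 24/35 × 100 = 68.57%.

68.57%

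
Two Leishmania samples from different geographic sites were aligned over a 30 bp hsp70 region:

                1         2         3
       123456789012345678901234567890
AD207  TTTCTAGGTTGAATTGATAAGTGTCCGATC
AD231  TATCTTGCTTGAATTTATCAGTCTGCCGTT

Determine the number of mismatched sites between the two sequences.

Differing sites — 2:T/A; 6:A/T; 8:G/C; 16:G/T; 19:A/C; 23:G/C; 25:C/G; 27:G/C; 28:A/G; 30:C/T.
That gives 10 mismatches out of 30 aligned sites, so the Hamming distance is 10.

10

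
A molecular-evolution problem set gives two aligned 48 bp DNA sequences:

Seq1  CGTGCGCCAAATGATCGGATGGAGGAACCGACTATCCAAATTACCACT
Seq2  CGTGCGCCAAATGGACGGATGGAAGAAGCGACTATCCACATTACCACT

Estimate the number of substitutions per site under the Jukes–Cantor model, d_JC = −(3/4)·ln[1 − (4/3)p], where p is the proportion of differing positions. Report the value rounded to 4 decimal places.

Mismatches occur at site 14 (A/G), site 15 (T/A), site 24 (G/A), site 28 (C/G), site 39 (A/C).
p = 5/48 = 0.104167.
d = −0.75 · ln(1 − (4/3)·0.104167) = −0.75 · ln(0.861111) = −0.75 · (-0.149532) = 0.1121.

0.1121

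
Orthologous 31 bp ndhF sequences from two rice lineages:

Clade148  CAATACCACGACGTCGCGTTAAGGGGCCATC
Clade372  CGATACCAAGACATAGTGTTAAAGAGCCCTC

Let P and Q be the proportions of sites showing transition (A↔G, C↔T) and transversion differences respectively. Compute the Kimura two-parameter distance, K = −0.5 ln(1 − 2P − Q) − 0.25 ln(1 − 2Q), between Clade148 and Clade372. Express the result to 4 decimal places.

0.3256

Mismatches occur at site 2 (A/G, transition), site 9 (C/A, transversion), site 13 (G/A, transition), site 15 (C/A, transversion), site 17 (C/T, transition), site 23 (G/A, transition), site 25 (G/A, transition), site 29 (A/C, transversion).
Of the 8 differences, 5 transitions and 3 transversions over 31 sites: P = 5/31 = 0.161290, Q = 3/31 = 0.096774.
d = −0.5·ln(0.580646) − 0.25·ln(0.806452) = −0.5·(-0.543614) − 0.25·(-0.215111) = 0.3256.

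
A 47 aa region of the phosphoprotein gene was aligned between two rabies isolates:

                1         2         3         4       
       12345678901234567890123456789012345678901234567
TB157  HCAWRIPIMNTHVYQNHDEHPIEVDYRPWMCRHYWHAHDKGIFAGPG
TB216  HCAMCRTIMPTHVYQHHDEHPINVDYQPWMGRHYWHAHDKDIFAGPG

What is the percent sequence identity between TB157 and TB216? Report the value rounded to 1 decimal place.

78.7%

Differing sites — 4:W/M; 5:R/C; 6:I/R; 7:P/T; 10:N/P; 16:N/H; 23:E/N; 27:R/Q; 31:C/G; 41:G/D.
37 of the 47 sites match, so the percent identity is 37/47 × 100 = 78.7%.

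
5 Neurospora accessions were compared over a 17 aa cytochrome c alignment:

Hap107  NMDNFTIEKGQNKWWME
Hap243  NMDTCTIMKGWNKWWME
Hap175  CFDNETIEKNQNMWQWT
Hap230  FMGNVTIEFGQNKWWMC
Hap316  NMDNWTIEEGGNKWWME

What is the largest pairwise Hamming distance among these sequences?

Pairwise Hamming distances:
  Hap107 vs Hap243: 4
  Hap107 vs Hap175: 8
  Hap107 vs Hap230: 5
  Hap107 vs Hap316: 3
  Hap243 vs Hap175: 11
  Hap243 vs Hap230: 8
  Hap243 vs Hap316: 5
  Hap175 vs Hap230: 10
  Hap175 vs Hap316: 10
  Hap230 vs Hap316: 6
The largest is 11, between Hap243 and Hap175.

11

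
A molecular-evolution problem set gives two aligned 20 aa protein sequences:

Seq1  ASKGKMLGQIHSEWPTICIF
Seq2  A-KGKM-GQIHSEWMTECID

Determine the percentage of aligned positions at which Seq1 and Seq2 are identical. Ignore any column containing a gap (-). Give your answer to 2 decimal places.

Excluding the 2 gap columns leaves 18 comparable sites.
Mismatches occur at site 15 (P↔M), site 17 (I↔E), site 20 (F↔D).
15 of the 18 comparable sites match, so the percent identity is 15/18 × 100 = 83.33%.

83.33%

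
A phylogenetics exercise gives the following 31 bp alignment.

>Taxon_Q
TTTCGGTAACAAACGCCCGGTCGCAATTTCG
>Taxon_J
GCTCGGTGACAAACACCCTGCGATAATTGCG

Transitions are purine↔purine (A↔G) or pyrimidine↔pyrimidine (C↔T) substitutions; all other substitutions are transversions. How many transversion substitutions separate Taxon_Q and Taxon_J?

4

Mismatches occur at site 1 (T/G, transversion), site 2 (T/C, transition), site 8 (A/G, transition), site 15 (G/A, transition), site 19 (G/T, transversion), site 21 (T/C, transition), site 22 (C/G, transversion), site 23 (G/A, transition), site 24 (C/T, transition), site 29 (T/G, transversion).
Of the 10 differences, 6 transitions and 4 transversions, so the answer is 4.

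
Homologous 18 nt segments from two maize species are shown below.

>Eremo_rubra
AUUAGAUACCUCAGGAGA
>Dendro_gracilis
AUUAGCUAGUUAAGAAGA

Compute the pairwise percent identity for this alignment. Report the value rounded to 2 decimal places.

Differing sites — 6:A/C; 9:C/G; 10:C/U; 12:C/A; 15:G/A.
13 of the 18 sites match, so the percent identity is 13/18 × 100 = 72.22%.

72.22%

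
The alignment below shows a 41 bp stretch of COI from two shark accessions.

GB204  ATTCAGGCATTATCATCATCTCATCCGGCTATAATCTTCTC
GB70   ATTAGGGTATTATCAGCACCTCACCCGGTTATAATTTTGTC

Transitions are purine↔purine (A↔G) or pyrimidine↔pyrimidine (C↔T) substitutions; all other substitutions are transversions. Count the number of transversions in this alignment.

3

Mismatches occur at site 4 (C↔A, transversion), site 5 (A↔G, transition), site 8 (C↔T, transition), site 16 (T↔G, transversion), site 19 (T↔C, transition), site 24 (T↔C, transition), site 29 (C↔T, transition), site 36 (C↔T, transition), site 39 (C↔G, transversion).
Of the 9 differences, 6 transitions and 3 transversions, so the answer is 3.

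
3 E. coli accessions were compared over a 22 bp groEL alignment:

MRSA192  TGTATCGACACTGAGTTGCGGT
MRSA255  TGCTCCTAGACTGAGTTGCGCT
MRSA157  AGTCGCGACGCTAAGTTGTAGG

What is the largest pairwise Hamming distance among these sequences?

Pairwise Hamming distances:
  MRSA192 vs MRSA255: 6
  MRSA192 vs MRSA157: 8
  MRSA255 vs MRSA157: 12
The largest is 12, between MRSA255 and MRSA157.

12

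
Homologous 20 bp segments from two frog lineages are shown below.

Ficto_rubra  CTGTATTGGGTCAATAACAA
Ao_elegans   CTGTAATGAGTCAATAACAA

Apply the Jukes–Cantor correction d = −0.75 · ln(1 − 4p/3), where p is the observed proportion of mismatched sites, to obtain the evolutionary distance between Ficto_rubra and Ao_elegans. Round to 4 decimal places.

0.1073

Mismatches occur at site 6 (T↔A), site 9 (G↔A).
p = 2/20 = 0.100000.
d = −0.75 · ln(1 − (4/3)·0.100000) = −0.75 · ln(0.866667) = −0.75 · (-0.143100) = 0.1073.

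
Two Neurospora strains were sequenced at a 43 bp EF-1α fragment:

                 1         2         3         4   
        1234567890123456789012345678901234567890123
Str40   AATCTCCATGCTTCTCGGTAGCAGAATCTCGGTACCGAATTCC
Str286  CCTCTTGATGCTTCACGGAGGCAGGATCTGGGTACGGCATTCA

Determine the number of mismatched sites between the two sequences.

Mismatches occur at site 1 (A→C), site 2 (A→C), site 6 (C→T), site 7 (C→G), site 15 (T→A), site 19 (T→A), site 20 (A→G), site 25 (A→G), site 30 (C→G), site 36 (C→G), site 38 (A→C), site 43 (C→A).
That gives 12 mismatches out of 43 aligned sites, so the Hamming distance is 12.

12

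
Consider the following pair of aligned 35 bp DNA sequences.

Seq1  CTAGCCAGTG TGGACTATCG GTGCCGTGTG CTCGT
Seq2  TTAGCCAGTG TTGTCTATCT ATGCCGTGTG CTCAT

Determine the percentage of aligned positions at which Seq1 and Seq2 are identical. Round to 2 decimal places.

Differing sites — 1:C/T; 12:G/T; 14:A/T; 20:G/T; 21:G/A; 34:G/A.
29 of the 35 sites match, so the percent identity is 29/35 × 100 = 82.86%.

82.86%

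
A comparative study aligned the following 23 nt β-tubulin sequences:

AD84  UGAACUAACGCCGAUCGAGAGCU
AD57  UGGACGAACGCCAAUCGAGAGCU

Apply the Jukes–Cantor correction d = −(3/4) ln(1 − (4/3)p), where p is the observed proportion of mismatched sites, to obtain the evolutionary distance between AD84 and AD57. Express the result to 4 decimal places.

0.1433

The sequences differ at positions 3 (A/G), 6 (U/G), 13 (G/A).
p = 3/23 = 0.130435.
d = −0.75 · ln(1 − (4/3)·0.130435) = −0.75 · ln(0.826087) = −0.75 · (-0.191055) = 0.1433.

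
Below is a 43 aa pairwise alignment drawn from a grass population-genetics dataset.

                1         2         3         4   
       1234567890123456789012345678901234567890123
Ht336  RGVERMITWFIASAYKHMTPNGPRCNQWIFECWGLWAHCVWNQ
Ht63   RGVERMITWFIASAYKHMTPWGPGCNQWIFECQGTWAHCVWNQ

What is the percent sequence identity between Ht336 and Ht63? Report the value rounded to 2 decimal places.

Differing sites — 21:N/W; 24:R/G; 33:W/Q; 35:L/T.
39 of the 43 sites match, so the percent identity is 39/43 × 100 = 90.70%.

90.70%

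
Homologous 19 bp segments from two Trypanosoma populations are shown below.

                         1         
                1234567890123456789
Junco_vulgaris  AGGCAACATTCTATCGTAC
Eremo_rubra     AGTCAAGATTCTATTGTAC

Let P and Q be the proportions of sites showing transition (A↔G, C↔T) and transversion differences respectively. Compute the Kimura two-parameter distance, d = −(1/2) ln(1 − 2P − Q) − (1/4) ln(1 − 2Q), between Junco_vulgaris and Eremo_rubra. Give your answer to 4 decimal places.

Differing sites — 3:G/T (Tv); 7:C/G (Tv); 15:C/T (Ti).
Of the 3 differences, 1 transition and 2 transversions over 19 sites: P = 1/19 = 0.052632, Q = 2/19 = 0.105263.
d = −0.5·ln(0.789473) − 0.25·ln(0.789474) = −0.5·(-0.236390) − 0.25·(-0.236388) = 0.1773.

0.1773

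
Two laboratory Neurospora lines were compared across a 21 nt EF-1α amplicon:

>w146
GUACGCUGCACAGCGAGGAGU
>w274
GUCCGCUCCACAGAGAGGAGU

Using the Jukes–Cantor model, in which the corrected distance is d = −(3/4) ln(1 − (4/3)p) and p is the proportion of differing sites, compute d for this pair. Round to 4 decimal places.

Differing sites — 3:A/C; 8:G/C; 14:C/A.
p = 3/21 = 0.142857.
d = −0.75 · ln(1 − (4/3)·0.142857) = −0.75 · ln(0.809524) = −0.75 · (-0.211309) = 0.1585.

0.1585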